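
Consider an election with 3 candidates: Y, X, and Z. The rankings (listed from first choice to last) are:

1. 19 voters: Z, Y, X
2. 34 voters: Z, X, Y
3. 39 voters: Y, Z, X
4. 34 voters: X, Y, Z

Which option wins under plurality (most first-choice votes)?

First-place votes: Y 39, X 34, Z 53.
Z has the most first-place votes.

Z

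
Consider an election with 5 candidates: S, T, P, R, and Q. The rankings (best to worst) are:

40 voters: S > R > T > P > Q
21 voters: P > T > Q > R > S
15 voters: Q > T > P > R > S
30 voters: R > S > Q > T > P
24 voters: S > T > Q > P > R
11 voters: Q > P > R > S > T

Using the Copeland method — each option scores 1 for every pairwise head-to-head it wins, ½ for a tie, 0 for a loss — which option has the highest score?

S

S: beats T, P, and Q; loses to R → score 3.
T: beats P and Q; loses to S and R → score 2.
P: beats R; loses to S, T, and Q → score 1.
R: beats S and T; loses to P and Q → score 2.
Q: beats P and R; loses to S and T → score 2.
S has the best pairwise record.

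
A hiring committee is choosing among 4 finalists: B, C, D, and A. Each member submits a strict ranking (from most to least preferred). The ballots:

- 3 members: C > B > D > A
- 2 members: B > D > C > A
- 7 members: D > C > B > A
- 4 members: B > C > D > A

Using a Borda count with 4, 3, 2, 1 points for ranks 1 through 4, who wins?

B: 3·3 + 2·4 + 7·2 + 4·4 = 47
C: 3·4 + 2·2 + 7·3 + 4·3 = 49
D: 3·2 + 2·3 + 7·4 + 4·2 = 48
A: 3·1 + 2·1 + 7·1 + 4·1 = 16
C has the highest Borda score (49).

C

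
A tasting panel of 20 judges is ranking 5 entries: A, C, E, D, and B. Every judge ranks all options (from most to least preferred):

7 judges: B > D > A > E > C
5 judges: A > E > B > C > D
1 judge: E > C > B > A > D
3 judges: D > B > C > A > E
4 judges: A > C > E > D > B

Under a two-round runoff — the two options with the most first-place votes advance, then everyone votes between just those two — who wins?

Round 1 first-place votes: A 9, C 0, E 1, D 3, B 7.
A and B advance.
Runoff: A is preferred to B by 9 voters; B by 11.
B wins the runoff.

B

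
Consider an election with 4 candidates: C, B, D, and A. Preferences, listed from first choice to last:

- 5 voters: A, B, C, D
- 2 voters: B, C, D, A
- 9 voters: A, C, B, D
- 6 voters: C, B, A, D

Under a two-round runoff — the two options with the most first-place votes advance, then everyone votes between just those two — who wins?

Round 1 first-place votes: C 6, B 2, D 0, A 14.
A and C advance.
Runoff: A is preferred to C by 14 voters; C by 8.
A wins the runoff.

A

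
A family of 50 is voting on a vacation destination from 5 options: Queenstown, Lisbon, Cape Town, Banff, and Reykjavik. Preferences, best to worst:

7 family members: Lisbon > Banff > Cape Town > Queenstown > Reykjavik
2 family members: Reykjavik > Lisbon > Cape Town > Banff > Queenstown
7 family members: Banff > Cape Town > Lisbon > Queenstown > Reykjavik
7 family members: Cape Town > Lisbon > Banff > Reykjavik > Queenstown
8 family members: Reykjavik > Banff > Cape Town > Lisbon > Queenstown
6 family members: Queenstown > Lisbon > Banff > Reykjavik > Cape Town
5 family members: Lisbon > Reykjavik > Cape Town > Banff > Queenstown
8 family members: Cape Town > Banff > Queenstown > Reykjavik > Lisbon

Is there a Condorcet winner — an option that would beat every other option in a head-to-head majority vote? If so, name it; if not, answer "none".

none

Checking pairwise contests:
Lisbon beats Queenstown 36–14.
Cape Town beats Lisbon 30–20.
Banff beats Cape Town 28–22.
Lisbon beats Banff 27–23.
Queenstown beats Reykjavik 28–22.
Every option loses at least one head-to-head, so there is no Condorcet winner.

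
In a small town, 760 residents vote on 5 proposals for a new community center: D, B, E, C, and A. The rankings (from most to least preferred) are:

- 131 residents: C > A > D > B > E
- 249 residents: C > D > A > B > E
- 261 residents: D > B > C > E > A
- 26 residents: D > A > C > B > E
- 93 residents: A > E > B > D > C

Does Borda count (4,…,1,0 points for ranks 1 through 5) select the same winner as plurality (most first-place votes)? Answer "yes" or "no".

Borda — scores: D 2250, B 1375, E 540, C 2094, A 1341. Winner: D.
Plurality — first-place votes: D 287, B 0, E 0, C 380, A 93. Winner: C.
The two methods disagree.

no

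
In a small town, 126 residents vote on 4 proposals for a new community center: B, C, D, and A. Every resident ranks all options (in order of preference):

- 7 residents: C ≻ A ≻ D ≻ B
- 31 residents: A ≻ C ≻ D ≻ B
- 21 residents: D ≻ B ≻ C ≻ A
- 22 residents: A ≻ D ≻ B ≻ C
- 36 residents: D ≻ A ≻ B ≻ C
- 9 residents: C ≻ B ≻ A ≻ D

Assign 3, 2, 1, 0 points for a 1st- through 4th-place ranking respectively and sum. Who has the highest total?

B: 7·0 + 31·0 + 21·2 + 22·1 + 36·1 + 9·2 = 118
C: 7·3 + 31·2 + 21·1 + 22·0 + 36·0 + 9·3 = 131
D: 7·1 + 31·1 + 21·3 + 22·2 + 36·3 + 9·0 = 253
A: 7·2 + 31·3 + 21·0 + 22·3 + 36·2 + 9·1 = 254
A has the highest Borda score (254).

A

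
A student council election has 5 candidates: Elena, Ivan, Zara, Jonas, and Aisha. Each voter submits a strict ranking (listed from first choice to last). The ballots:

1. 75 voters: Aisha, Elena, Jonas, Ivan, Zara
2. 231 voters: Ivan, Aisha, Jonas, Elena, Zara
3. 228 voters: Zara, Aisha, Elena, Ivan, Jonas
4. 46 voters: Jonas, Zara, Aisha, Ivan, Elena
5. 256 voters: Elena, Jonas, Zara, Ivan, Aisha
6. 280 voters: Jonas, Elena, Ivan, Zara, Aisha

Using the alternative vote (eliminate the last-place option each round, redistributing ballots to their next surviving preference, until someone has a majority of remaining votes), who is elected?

Round 1: Elena 256, Ivan 231, Zara 228, Jonas 326, Aisha 75. Eliminate Aisha.
Round 2: Elena 331, Ivan 231, Zara 228, Jonas 326. Eliminate Zara.
Round 3: Elena 559, Ivan 231, Jonas 326. Elena has a majority.

Elena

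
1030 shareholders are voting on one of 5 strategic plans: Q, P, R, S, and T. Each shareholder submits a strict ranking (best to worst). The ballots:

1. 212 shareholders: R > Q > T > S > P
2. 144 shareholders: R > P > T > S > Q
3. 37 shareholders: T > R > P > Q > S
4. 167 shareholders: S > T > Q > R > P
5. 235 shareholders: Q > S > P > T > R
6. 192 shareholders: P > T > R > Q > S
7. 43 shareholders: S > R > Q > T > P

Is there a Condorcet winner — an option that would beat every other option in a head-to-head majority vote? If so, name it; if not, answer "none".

Checking pairwise contests:
R beats Q 628–402.
Q beats P 657–373.
T beats R 631–399.
Q beats S 676–354.
P beats T 571–459.
Every option loses at least one head-to-head, so there is no Condorcet winner.

none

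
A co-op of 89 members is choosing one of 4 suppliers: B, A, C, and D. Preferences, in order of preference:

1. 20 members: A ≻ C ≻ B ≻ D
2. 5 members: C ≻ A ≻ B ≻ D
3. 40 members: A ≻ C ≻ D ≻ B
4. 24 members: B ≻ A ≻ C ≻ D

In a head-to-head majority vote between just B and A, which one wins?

Voters preferring B to A: 24; preferring A to B: 65.
A wins the head-to-head.

A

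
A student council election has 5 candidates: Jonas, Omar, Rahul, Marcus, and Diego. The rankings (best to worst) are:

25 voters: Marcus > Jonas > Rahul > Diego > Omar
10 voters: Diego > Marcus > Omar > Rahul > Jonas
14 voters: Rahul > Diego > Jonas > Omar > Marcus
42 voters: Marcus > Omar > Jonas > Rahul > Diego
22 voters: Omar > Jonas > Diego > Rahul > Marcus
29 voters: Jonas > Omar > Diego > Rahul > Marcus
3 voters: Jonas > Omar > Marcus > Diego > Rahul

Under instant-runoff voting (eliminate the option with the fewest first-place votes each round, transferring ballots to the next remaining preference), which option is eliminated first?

Diego

Round 1: Jonas 32, Omar 22, Rahul 14, Marcus 67, Diego 10. Eliminate Diego.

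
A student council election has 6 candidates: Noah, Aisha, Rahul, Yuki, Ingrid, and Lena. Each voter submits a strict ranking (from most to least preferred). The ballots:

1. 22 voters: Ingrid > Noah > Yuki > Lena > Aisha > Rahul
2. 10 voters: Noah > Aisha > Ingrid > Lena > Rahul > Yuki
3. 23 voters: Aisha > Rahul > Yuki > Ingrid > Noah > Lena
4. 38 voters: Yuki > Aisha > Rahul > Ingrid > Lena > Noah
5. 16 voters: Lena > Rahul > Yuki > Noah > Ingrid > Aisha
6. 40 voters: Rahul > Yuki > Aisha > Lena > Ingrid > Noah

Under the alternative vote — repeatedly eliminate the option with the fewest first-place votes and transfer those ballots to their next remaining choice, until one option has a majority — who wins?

Rahul

Round 1: Noah 10, Aisha 23, Rahul 40, Yuki 38, Ingrid 22, Lena 16. Eliminate Noah.
Round 2: Aisha 33, Rahul 40, Yuki 38, Ingrid 22, Lena 16. Eliminate Lena.
Round 3: Aisha 33, Rahul 56, Yuki 38, Ingrid 22. Eliminate Ingrid.
Round 4: Aisha 33, Rahul 56, Yuki 60. Eliminate Aisha.
Round 5: Rahul 89, Yuki 60. Rahul has a majority.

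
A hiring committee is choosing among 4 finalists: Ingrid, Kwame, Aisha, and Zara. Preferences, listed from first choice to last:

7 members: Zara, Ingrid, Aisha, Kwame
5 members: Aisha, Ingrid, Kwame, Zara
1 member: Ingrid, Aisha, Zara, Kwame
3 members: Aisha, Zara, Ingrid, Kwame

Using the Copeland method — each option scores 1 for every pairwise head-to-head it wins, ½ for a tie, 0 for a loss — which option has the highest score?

Aisha

Ingrid: beats Kwame; ties Aisha; loses to Zara → score 1.5.
Kwame: loses to Ingrid, Aisha, and Zara → score 0.
Aisha: beats Kwame and Zara; ties Ingrid → score 2.5.
Zara: beats Ingrid and Kwame; loses to Aisha → score 2.
Aisha has the best pairwise record.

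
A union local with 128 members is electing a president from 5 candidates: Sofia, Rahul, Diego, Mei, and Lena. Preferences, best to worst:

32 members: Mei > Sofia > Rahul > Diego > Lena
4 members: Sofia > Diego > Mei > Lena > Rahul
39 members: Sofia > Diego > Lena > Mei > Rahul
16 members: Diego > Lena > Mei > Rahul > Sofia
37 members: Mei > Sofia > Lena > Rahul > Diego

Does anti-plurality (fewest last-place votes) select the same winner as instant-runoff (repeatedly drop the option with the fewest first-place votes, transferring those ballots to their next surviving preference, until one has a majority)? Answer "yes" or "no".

yes

Anti-plurality — last-place votes: Sofia 16, Rahul 43, Diego 37, Mei 0, Lena 32. Winner: Mei.
Instant-runoff — R1 Sofia 43, Rahul 0, Diego 16, Mei 69, Lena 0 (Mei winner). Winner: Mei.
The two methods agree.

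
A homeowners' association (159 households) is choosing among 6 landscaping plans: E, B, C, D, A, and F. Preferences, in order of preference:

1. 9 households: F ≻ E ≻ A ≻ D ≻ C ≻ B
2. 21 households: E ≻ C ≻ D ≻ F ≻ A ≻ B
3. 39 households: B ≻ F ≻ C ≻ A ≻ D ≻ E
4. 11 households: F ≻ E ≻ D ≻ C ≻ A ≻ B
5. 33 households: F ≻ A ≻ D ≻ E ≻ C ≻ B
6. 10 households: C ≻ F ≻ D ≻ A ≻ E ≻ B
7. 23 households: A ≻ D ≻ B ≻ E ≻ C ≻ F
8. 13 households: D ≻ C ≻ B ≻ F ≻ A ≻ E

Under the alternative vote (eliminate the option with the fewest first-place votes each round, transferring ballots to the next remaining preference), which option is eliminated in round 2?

D

Round 1: E 21, B 39, C 10, D 13, A 23, F 53. Eliminate C.
Round 2: E 21, B 39, D 13, A 23, F 63. Eliminate D.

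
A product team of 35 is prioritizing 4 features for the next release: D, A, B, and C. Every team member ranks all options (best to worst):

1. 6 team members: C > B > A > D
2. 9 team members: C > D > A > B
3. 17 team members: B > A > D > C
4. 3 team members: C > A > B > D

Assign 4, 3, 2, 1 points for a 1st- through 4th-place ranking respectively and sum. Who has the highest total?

B

D: 6·1 + 9·3 + 17·2 + 3·1 = 70
A: 6·2 + 9·2 + 17·3 + 3·3 = 90
B: 6·3 + 9·1 + 17·4 + 3·2 = 101
C: 6·4 + 9·4 + 17·1 + 3·4 = 89
B has the highest Borda score (101).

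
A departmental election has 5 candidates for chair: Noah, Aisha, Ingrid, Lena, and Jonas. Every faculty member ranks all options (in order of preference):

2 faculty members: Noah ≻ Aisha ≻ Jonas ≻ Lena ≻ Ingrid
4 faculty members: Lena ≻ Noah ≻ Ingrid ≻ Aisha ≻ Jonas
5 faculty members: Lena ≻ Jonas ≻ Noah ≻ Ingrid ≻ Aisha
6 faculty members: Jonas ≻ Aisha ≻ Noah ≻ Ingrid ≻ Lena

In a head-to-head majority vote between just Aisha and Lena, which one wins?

Voters preferring Aisha to Lena: 8; preferring Lena to Aisha: 9.
Lena wins the head-to-head.

Lena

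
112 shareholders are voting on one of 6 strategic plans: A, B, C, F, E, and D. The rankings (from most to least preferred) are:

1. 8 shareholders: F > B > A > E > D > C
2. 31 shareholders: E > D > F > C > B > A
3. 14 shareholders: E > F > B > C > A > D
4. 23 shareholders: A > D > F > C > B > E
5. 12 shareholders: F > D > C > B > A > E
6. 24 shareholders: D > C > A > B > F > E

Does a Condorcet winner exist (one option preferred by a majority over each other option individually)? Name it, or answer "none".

D vs A: 67–45 for D.
D vs B: 90–22 for D.
D vs C: 98–14 for D.
D vs F: 78–34 for D.
D vs E: 59–53 for D.
D beats every other option head-to-head.

D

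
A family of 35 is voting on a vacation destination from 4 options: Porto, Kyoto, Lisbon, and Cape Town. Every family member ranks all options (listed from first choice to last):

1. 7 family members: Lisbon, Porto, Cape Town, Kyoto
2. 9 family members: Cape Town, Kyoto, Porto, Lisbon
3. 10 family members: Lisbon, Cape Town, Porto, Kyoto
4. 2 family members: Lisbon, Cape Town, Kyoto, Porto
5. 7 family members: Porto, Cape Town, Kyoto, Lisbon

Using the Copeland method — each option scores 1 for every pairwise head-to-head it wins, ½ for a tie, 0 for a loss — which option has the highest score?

Lisbon

Porto: beats Kyoto; loses to Lisbon and Cape Town → score 1.
Kyoto: loses to Porto, Lisbon, and Cape Town → score 0.
Lisbon: beats Porto, Kyoto, and Cape Town → score 3.
Cape Town: beats Porto and Kyoto; loses to Lisbon → score 2.
Lisbon has the best pairwise record.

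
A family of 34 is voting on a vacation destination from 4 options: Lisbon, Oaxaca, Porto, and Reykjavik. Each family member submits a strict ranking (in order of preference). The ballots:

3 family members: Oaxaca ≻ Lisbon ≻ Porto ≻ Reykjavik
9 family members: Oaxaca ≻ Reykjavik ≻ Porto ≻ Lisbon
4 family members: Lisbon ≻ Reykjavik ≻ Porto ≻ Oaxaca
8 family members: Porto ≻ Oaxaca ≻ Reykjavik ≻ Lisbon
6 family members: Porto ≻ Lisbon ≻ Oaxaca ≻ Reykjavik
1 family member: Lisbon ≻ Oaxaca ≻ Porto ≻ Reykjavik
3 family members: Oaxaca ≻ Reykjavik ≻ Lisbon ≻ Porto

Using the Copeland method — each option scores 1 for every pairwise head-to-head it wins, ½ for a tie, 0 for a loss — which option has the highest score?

Lisbon: loses to Oaxaca, Porto, and Reykjavik → score 0.
Oaxaca: beats Lisbon and Reykjavik; loses to Porto → score 2.
Porto: beats Lisbon, Oaxaca, and Reykjavik → score 3.
Reykjavik: beats Lisbon; loses to Oaxaca and Porto → score 1.
Porto has the best pairwise record.

Porto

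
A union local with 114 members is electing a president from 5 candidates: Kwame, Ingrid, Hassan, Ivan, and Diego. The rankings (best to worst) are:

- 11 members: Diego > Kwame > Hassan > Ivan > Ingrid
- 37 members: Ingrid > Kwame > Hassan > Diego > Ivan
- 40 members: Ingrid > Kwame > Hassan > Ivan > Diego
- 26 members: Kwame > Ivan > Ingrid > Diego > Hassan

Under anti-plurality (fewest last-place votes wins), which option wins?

Last-place votes: Kwame 0, Ingrid 11, Hassan 26, Ivan 37, Diego 40.
Kwame is ranked last by the fewest voters, so Kwame wins.

Kwame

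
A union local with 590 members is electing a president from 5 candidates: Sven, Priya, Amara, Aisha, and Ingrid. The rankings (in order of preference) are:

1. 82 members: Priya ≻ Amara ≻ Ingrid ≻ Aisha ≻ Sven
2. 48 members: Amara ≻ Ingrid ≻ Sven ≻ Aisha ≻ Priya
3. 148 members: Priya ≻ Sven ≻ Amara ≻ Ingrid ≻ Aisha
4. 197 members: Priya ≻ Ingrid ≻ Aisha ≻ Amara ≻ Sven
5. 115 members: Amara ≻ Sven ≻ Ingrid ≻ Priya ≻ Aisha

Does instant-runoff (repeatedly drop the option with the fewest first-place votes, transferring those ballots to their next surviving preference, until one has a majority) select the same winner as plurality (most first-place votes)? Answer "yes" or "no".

Instant-runoff — R1 Sven 0, Priya 427, Amara 163, Aisha 0, Ingrid 0 (Priya winner). Winner: Priya.
Plurality — first-place votes: Sven 0, Priya 427, Amara 163, Aisha 0, Ingrid 0. Winner: Priya.
The two methods agree.

yes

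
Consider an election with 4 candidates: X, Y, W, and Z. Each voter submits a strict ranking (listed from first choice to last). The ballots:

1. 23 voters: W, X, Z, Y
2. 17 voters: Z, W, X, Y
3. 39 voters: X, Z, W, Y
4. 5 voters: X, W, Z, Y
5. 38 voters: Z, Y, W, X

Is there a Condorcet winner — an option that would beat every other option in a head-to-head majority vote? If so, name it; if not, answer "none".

none

Checking pairwise contests:
W beats X 78–44.
X beats Y 84–38.
Z beats W 94–28.
X beats Z 67–55.
Every option loses at least one head-to-head, so there is no Condorcet winner.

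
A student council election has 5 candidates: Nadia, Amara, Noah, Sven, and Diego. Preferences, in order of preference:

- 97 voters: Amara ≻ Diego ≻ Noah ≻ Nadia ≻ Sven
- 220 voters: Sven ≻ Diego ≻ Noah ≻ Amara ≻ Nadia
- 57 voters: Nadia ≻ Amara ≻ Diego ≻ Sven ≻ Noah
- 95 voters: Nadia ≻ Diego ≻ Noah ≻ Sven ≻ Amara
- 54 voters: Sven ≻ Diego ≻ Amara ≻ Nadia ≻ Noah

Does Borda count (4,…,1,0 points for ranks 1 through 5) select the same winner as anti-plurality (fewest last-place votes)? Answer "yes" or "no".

yes

Borda — scores: Nadia 759, Amara 887, Noah 824, Sven 1248, Diego 1512. Winner: Diego.
Anti-plurality — last-place votes: Nadia 220, Amara 95, Noah 111, Sven 97, Diego 0. Winner: Diego.
The two methods agree.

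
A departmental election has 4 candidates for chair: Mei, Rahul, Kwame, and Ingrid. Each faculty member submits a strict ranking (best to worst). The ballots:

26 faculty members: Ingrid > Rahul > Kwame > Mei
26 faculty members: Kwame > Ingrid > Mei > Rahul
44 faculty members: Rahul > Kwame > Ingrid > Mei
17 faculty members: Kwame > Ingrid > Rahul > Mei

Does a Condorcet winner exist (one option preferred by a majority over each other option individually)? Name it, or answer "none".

none

Checking pairwise contests:
Rahul beats Mei 87–26.
Ingrid beats Rahul 69–44.
Rahul beats Kwame 70–43.
Kwame beats Ingrid 87–26.
Every option loses at least one head-to-head, so there is no Condorcet winner.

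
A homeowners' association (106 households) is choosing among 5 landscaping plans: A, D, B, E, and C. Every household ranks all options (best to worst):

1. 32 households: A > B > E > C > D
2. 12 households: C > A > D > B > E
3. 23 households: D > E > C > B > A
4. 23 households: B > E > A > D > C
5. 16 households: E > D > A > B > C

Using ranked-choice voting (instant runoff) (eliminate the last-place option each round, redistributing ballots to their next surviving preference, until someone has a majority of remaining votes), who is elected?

Round 1: A 32, D 23, B 23, E 16, C 12. Eliminate C.
Round 2: A 44, D 23, B 23, E 16. Eliminate E.
Round 3: A 44, D 39, B 23. Eliminate B.
Round 4: A 67, D 39. A has a majority.

A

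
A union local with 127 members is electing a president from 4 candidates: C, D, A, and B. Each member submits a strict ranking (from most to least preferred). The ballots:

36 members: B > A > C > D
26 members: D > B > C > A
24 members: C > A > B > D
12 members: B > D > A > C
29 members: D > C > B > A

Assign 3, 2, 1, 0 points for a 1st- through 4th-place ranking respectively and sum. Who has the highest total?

C: 36·1 + 26·1 + 24·3 + 12·0 + 29·2 = 192
D: 36·0 + 26·3 + 24·0 + 12·2 + 29·3 = 189
A: 36·2 + 26·0 + 24·2 + 12·1 + 29·0 = 132
B: 36·3 + 26·2 + 24·1 + 12·3 + 29·1 = 249
B has the highest Borda score (249).

B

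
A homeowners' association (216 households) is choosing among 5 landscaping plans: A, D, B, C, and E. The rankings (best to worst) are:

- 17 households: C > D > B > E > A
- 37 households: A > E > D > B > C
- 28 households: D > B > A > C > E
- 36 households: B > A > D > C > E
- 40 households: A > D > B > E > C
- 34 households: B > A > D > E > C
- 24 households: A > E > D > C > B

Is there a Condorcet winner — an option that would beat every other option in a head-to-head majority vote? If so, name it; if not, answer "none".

Checking pairwise contests:
B beats A 115–101.
A beats D 171–45.
D beats B 146–70.
A beats C 199–17.
A beats E 199–17.
Every option loses at least one head-to-head, so there is no Condorcet winner.

none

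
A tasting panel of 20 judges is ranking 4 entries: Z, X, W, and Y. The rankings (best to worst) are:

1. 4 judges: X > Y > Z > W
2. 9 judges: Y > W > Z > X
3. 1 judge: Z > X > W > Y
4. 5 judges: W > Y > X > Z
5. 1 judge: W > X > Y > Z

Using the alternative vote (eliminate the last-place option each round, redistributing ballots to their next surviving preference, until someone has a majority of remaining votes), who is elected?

Round 1: Z 1, X 4, W 6, Y 9. Eliminate Z.
Round 2: X 5, W 6, Y 9. Eliminate X.
Round 3: W 7, Y 13. Y has a majority.

Y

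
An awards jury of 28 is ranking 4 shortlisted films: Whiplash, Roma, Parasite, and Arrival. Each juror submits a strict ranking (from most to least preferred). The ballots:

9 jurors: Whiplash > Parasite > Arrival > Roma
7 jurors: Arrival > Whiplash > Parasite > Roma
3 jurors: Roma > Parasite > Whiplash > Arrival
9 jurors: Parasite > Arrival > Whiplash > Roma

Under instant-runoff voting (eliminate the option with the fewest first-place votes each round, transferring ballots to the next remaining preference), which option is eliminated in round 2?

Round 1: Whiplash 9, Roma 3, Parasite 9, Arrival 7. Eliminate Roma.
Round 2: Whiplash 9, Parasite 12, Arrival 7. Eliminate Arrival.

Arrival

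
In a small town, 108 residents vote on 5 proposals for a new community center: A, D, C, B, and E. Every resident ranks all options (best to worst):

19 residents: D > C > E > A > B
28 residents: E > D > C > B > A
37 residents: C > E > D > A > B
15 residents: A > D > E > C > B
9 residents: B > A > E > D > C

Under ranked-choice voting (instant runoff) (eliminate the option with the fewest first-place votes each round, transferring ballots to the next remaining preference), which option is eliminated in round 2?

D

Round 1: A 15, D 19, C 37, B 9, E 28. Eliminate B.
Round 2: A 24, D 19, C 37, E 28. Eliminate D.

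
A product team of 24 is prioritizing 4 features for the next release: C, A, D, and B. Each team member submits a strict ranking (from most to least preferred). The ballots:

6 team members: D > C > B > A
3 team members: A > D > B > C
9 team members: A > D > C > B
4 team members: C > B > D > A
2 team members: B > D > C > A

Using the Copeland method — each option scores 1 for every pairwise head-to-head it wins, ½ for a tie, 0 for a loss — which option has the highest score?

C: beats B; ties A; loses to D → score 1.5.
A: ties C, D, and B → score 1.5.
D: beats C and B; ties A → score 2.5.
B: ties A; loses to C and D → score 0.5.
D has the best pairwise record.

D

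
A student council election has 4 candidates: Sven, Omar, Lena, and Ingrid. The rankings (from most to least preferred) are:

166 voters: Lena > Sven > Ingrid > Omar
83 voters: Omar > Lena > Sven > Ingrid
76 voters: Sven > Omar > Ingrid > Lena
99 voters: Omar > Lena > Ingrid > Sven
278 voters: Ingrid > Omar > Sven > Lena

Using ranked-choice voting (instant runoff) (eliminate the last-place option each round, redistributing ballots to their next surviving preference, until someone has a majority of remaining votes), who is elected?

Round 1: Sven 76, Omar 182, Lena 166, Ingrid 278. Eliminate Sven.
Round 2: Omar 258, Lena 166, Ingrid 278. Eliminate Lena.
Round 3: Omar 258, Ingrid 444. Ingrid has a majority.

Ingrid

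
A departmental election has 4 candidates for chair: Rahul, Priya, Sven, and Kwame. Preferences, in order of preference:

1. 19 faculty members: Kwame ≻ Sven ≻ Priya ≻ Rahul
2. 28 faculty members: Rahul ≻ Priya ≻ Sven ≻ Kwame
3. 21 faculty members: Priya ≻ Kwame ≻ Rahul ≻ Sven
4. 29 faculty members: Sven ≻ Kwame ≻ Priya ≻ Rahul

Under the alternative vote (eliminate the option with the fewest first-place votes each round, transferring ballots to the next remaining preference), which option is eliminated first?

Round 1: Rahul 28, Priya 21, Sven 29, Kwame 19. Eliminate Kwame.

Kwame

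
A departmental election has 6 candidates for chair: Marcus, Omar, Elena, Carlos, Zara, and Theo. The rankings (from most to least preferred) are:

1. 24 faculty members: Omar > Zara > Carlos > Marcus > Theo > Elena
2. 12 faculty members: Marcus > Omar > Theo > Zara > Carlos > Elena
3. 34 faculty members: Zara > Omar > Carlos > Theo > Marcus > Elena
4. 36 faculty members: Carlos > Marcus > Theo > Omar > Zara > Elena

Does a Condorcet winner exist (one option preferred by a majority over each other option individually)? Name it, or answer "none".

Omar vs Marcus: 58–48 for Omar.
Omar vs Elena: 106–0 for Omar.
Omar vs Carlos: 70–36 for Omar.
Omar vs Zara: 72–34 for Omar.
Omar vs Theo: 70–36 for Omar.
Omar beats every other option head-to-head.

Omar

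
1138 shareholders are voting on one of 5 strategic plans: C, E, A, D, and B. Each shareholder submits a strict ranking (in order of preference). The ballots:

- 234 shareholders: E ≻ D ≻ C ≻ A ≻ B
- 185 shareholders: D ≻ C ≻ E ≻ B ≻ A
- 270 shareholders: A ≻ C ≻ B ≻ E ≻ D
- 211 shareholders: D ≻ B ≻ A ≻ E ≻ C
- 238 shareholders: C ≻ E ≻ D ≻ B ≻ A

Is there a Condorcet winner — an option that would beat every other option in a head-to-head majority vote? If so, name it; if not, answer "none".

Checking pairwise contests:
D beats C 630–508.
C beats E 693–445.
C beats A 657–481.
E beats D 742–396.
C beats B 927–211.
Every option loses at least one head-to-head, so there is no Condorcet winner.

none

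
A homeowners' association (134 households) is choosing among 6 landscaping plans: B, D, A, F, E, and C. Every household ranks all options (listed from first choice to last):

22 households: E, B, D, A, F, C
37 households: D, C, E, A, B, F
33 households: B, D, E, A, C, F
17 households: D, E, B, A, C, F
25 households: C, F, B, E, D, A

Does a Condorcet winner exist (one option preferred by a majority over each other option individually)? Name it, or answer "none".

Checking pairwise contests:
E beats B 76–58.
B beats D 80–54.
B beats A 97–37.
B beats F 109–25.
D beats E 87–47.
B beats C 72–62.
Every option loses at least one head-to-head, so there is no Condorcet winner.

none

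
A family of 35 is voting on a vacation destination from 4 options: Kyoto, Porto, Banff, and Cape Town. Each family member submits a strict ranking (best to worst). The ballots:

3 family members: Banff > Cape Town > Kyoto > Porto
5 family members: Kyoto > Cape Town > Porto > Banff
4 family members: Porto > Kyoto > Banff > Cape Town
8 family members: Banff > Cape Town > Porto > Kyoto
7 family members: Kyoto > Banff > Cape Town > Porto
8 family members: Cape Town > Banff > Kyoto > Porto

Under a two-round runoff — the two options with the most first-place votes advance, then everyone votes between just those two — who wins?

Round 1 first-place votes: Kyoto 12, Porto 4, Banff 11, Cape Town 8.
Kyoto and Banff advance.
Runoff: Kyoto is preferred to Banff by 16 voters; Banff by 19.
Banff wins the runoff.

Banff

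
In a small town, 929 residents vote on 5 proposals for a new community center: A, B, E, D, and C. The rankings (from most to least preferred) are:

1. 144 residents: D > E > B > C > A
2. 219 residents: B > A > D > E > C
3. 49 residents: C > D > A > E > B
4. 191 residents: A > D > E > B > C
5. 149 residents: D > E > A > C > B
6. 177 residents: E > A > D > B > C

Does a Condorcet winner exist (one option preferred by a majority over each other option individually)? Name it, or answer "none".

Checking pairwise contests:
E beats A 470–459.
A beats B 566–363.
D beats E 752–177.
A beats D 587–342.
A beats C 736–193.
Every option loses at least one head-to-head, so there is no Condorcet winner.

none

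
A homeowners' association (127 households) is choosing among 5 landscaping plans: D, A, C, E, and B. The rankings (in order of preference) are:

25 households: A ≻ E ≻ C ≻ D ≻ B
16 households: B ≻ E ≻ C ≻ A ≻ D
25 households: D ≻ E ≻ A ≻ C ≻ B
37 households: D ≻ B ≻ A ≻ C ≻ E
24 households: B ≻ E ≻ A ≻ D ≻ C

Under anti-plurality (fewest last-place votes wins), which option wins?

Last-place votes: D 16, A 0, C 24, E 37, B 50.
A is ranked last by the fewest voters, so A wins.

A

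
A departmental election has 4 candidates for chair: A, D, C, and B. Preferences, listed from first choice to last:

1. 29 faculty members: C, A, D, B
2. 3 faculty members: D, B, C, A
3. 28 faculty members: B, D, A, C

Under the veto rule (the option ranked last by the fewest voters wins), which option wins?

Last-place votes: A 3, D 0, C 28, B 29.
D is ranked last by the fewest voters, so D wins.

D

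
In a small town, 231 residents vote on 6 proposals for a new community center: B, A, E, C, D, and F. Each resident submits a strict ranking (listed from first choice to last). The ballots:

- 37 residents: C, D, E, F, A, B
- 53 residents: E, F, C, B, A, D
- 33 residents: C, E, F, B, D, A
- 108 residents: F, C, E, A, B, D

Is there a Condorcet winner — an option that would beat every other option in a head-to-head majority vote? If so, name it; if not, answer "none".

Checking pairwise contests:
A beats B 145–86.
E beats A 231–0.
C beats E 178–53.
F beats C 161–70.
B beats D 194–37.
E beats F 123–108.
Every option loses at least one head-to-head, so there is no Condorcet winner.

none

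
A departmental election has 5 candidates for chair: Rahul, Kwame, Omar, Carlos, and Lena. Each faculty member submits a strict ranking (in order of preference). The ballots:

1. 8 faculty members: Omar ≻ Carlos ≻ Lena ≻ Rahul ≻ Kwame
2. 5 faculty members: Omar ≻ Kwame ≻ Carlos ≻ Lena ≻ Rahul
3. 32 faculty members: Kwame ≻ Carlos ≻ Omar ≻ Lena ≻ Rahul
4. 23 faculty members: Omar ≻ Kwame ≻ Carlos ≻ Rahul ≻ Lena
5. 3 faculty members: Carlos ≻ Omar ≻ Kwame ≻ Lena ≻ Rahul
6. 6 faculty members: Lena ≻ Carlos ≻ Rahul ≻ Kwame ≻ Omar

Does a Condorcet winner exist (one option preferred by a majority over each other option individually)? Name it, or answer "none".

Checking pairwise contests:
Kwame beats Rahul 63–14.
Omar beats Kwame 39–38.
Carlos beats Omar 41–36.
Kwame beats Carlos 60–17.
Kwame beats Lena 63–14.
Every option loses at least one head-to-head, so there is no Condorcet winner.

none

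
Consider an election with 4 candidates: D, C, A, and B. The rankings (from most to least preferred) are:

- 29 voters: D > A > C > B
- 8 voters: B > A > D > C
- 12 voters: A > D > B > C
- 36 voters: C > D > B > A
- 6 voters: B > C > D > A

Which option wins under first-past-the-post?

C

First-place votes: D 29, C 36, A 12, B 14.
C has the most first-place votes.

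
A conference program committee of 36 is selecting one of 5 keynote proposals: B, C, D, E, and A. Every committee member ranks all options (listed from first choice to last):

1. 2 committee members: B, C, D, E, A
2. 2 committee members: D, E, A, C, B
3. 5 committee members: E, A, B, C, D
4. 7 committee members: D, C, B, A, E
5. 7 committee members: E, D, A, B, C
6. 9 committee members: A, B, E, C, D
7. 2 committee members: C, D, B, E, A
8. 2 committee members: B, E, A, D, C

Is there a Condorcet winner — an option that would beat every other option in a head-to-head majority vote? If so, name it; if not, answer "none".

none

Checking pairwise contests:
A beats B 23–13.
B beats C 25–11.
E beats D 23–13.
B beats E 22–14.
D beats A 20–16.
Every option loses at least one head-to-head, so there is no Condorcet winner.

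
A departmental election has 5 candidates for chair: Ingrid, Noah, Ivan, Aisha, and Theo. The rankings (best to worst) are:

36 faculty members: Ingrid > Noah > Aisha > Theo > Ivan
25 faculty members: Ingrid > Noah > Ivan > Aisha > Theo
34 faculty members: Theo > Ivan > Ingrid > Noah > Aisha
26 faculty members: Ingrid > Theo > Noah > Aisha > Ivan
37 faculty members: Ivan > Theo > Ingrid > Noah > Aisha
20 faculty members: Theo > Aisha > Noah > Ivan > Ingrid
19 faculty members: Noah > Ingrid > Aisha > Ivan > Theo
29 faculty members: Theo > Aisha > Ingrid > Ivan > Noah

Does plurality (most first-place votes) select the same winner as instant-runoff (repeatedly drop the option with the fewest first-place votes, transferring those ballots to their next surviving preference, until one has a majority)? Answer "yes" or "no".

Plurality — first-place votes: Ingrid 87, Noah 19, Ivan 37, Aisha 0, Theo 83. Winner: Ingrid.
Instant-runoff — R1 Ingrid 87, Noah 19, Ivan 37, Aisha 0, Theo 83 (Aisha out); R2 Ingrid 87, Noah 19, Ivan 37, Theo 83 (Noah out); R3 Ingrid 106, Ivan 37, Theo 83 (Ivan out); R4 Ingrid 106, Theo 120 (Theo winner). Winner: Theo.
The two methods disagree.

no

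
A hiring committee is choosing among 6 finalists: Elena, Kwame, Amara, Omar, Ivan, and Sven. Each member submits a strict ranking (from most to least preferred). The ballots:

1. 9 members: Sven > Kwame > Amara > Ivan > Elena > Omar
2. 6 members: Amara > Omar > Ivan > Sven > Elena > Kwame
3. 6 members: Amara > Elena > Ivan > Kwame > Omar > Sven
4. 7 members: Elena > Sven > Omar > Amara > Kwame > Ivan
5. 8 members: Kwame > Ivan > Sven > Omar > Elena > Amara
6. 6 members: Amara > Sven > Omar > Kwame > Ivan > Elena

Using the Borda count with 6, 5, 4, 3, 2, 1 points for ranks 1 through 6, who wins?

Sven

Elena: 9·2 + 6·2 + 6·5 + 7·6 + 8·2 + 6·1 = 124
Kwame: 9·5 + 6·1 + 6·3 + 7·2 + 8·6 + 6·3 = 149
Amara: 9·4 + 6·6 + 6·6 + 7·3 + 8·1 + 6·6 = 173
Omar: 9·1 + 6·5 + 6·2 + 7·4 + 8·3 + 6·4 = 127
Ivan: 9·3 + 6·4 + 6·4 + 7·1 + 8·5 + 6·2 = 134
Sven: 9·6 + 6·3 + 6·1 + 7·5 + 8·4 + 6·5 = 175
Sven has the highest Borda score (175).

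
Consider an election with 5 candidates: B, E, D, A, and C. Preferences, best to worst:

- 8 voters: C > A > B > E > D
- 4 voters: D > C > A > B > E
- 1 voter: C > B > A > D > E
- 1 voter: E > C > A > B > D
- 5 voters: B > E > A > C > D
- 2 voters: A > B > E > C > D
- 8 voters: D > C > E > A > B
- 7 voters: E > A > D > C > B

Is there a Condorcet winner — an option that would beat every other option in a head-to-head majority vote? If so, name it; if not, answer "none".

none

Checking pairwise contests:
D beats B 19–17.
B beats E 20–16.
E beats D 23–13.
E beats A 21–15.
D beats C 19–17.
Every option loses at least one head-to-head, so there is no Condorcet winner.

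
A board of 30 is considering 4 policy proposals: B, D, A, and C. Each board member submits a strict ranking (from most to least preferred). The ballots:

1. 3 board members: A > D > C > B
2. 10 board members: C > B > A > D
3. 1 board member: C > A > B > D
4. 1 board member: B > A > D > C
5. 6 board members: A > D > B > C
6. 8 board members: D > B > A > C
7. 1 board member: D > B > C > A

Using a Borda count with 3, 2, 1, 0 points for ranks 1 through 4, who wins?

B: 3·0 + 10·2 + 1·1 + 1·3 + 6·1 + 8·2 + 1·2 = 48
D: 3·2 + 10·0 + 1·0 + 1·1 + 6·2 + 8·3 + 1·3 = 46
A: 3·3 + 10·1 + 1·2 + 1·2 + 6·3 + 8·1 + 1·0 = 49
C: 3·1 + 10·3 + 1·3 + 1·0 + 6·0 + 8·0 + 1·1 = 37
A has the highest Borda score (49).

A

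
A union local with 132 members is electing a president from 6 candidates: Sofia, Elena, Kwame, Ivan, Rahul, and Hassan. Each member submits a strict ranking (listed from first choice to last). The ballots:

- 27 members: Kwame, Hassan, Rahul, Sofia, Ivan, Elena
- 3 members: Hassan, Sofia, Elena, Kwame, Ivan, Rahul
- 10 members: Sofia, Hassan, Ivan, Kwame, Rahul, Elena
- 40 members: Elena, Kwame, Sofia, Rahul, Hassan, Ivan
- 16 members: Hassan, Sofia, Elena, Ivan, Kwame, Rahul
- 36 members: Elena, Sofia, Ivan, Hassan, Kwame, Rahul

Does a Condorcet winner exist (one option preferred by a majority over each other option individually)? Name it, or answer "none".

Elena vs Sofia: 76–56 for Elena.
Elena vs Kwame: 95–37 for Elena.
Elena vs Ivan: 95–37 for Elena.
Elena vs Rahul: 95–37 for Elena.
Elena vs Hassan: 76–56 for Elena.
Elena beats every other option head-to-head.

Elena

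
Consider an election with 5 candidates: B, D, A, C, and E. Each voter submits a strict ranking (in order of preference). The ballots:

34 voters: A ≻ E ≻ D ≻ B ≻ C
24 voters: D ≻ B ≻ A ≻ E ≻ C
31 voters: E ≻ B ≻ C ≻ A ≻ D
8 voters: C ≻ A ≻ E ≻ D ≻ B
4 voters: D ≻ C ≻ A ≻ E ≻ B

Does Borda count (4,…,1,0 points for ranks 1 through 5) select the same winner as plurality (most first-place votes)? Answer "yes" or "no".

no

Borda — scores: B 199, D 188, A 247, C 106, E 270. Winner: E.
Plurality — first-place votes: B 0, D 28, A 34, C 8, E 31. Winner: A.
The two methods disagree.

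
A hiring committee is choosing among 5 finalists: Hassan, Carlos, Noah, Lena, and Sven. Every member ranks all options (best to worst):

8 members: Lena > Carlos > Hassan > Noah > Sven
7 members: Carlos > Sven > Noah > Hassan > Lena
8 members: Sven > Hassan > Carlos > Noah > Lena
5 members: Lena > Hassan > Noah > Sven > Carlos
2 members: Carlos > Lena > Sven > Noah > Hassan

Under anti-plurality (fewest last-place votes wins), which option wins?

Noah

Last-place votes: Hassan 2, Carlos 5, Noah 0, Lena 15, Sven 8.
Noah is ranked last by the fewest voters, so Noah wins.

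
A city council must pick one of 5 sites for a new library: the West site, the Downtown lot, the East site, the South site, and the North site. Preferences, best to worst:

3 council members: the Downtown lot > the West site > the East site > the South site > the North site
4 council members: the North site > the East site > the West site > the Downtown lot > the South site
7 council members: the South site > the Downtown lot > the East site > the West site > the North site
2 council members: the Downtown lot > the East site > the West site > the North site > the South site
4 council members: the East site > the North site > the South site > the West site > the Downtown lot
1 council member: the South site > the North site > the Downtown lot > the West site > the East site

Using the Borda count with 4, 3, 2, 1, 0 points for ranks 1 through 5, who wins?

the West site: 3·3 + 4·2 + 7·1 + 2·2 + 4·1 + 1·1 = 33
the Downtown lot: 3·4 + 4·1 + 7·3 + 2·4 + 4·0 + 1·2 = 47
the East site: 3·2 + 4·3 + 7·2 + 2·3 + 4·4 + 1·0 = 54
the South site: 3·1 + 4·0 + 7·4 + 2·0 + 4·2 + 1·4 = 43
the North site: 3·0 + 4·4 + 7·0 + 2·1 + 4·3 + 1·3 = 33
the East site has the highest Borda score (54).

the East site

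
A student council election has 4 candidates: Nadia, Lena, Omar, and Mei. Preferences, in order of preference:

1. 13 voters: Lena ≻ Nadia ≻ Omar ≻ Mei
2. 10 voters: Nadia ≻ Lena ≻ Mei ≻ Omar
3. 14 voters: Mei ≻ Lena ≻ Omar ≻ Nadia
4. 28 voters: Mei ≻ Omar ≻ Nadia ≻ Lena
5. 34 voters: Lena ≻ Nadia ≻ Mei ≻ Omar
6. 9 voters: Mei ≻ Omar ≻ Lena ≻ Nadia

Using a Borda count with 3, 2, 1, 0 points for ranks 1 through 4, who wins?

Nadia: 13·2 + 10·3 + 14·0 + 28·1 + 34·2 + 9·0 = 152
Lena: 13·3 + 10·2 + 14·2 + 28·0 + 34·3 + 9·1 = 198
Omar: 13·1 + 10·0 + 14·1 + 28·2 + 34·0 + 9·2 = 101
Mei: 13·0 + 10·1 + 14·3 + 28·3 + 34·1 + 9·3 = 197
Lena has the highest Borda score (198).

Lena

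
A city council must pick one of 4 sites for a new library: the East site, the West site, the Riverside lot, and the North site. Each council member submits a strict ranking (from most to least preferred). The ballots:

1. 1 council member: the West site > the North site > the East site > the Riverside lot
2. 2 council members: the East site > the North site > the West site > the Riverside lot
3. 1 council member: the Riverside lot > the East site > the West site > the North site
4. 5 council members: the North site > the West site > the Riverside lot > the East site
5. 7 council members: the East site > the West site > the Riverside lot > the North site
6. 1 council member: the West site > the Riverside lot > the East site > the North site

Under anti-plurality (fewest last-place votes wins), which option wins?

Last-place votes: the East site 5, the West site 0, the Riverside lot 3, the North site 9.
the West site is ranked last by the fewest voters, so the West site wins.

the West site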